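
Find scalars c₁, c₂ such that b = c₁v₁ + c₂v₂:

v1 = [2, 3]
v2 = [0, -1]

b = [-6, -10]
c1 = -3, c2 = 1

b = -3·v1 + 1·v2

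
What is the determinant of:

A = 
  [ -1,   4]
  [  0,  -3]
For a 2×2 matrix, det = ad - bc = (-1)(-3) - (4)(0) = 3

det(A) = 3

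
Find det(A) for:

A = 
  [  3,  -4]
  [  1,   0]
4

For a 2×2 matrix, det = ad - bc = (3)(0) - (-4)(1) = 4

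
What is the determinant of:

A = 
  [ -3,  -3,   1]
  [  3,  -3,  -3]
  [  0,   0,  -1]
Cofactor expansion along row 1:
det(A) = (-3)·((-3)(-1) - (-3)(0)) - (-3)·((3)(-1) - (-3)(0)) + (1)·((3)(0) - (-3)(0))
  = (-3)(3) - (-3)(-3) + (1)(0)
  = -18

det(A) = -18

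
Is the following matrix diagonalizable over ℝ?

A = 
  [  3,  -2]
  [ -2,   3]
Yes

tr(A) = 6, det(A) = 5
Characteristic polynomial: λ² - tr(A)λ + det(A) = λ² - 6λ + 5
λ² - 6λ + 5 = (λ - 1)(λ - 5)
Eigenvalues: 5, 1
λ=1: alg. mult. = 1, geom. mult. = 2 - rank(A - (1)I) = 2 - 1 = 1
λ=5: alg. mult. = 1, geom. mult. = 2 - rank(A - (5)I) = 2 - 1 = 1
Sum of geometric multiplicities equals n, so A has n independent eigenvectors.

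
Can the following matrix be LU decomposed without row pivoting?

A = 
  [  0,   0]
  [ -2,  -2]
No.
A[1,1] = 0 but A[2,1] = -2 ≠ 0. Any LU with L unit lower triangular has (LU)[1,1] = U[1,1] and (LU)[2,1] = L[2,1]·U[1,1]; matching A forces U[1,1] = 0, which then forces (LU)[2,1] = 0 ≠ -2. A row swap (pivoting) is required.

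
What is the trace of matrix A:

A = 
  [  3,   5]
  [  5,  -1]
2

tr(A) = 3 + -1 = 2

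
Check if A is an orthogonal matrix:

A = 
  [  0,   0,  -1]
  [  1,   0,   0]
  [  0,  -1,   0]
Yes

AᵀA = 
  [  1,   0,   0]
  [  0,   1,   0]
  [  0,   0,   1]
= I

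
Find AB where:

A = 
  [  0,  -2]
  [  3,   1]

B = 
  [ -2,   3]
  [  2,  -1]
A is 2×2 and B is 2×2, so AB is 2×2. Each entry is (row of A)·(column of B):
AB[1,1] = (0)(-2) + (-2)(2) = -4
AB[1,2] = (0)(3) + (-2)(-1) = 2
AB[2,1] = (3)(-2) + (1)(2) = -4
AB[2,2] = (3)(3) + (1)(-1) = 8

AB = 
  [ -4,   2]
  [ -4,   8]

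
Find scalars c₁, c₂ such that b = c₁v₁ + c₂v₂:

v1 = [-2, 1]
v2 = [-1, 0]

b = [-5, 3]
c1 = 3, c2 = -1

b = 3·v1 + -1·v2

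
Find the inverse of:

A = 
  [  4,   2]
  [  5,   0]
det(A) = (4)(0) - (2)(5) = -10
For a 2×2 matrix, A⁻¹ = (1/det(A)) · [[d, -b], [-c, a]]
    = (-1/10) · [[0, -2], [-5, 4]]

A⁻¹ = 
  [   0,  1/5]
  [ 1/2, -2/5]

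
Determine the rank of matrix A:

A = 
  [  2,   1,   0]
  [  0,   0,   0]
Row reduce:
(no row operations needed)
REF = 
  [  2,   1,   0]
  [  0,   0,   0]
Pivot columns: 1 → 1 pivot.

rank(A) = 1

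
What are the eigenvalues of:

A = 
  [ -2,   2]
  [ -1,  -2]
tr(A) = -4, det(A) = 6
Characteristic polynomial: λ² - tr(A)λ + det(A) = λ² + 4λ + 6
λ² + 4λ + 6 = 0  ⇒  λ = (-4 ± √((4)² - 4·(6)))/2 = (-4 ± √(-8))/2
  = -2 + i√2,  -2 - i√2

λ = -2 + i√2, -2 - i√2  (≈ -2 + 1.414i, -2 - 1.414i)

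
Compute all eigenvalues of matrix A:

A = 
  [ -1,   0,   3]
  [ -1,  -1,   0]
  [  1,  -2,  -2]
Characteristic polynomial: det(λI - A) = λ³ + 4λ² + 2λ - 7
Testing integer divisors of the constant term: p(1) = 0, so (λ - 1) is a factor:
p(λ) = (λ - 1)(λ² + 5λ + 7)
λ² + 5λ + 7 = 0  ⇒  λ = (-5 ± √((5)² - 4·(7)))/2 = (-5 ± √(-3))/2
  = (-5 + i√3)/2,  (-5 - i√3)/2

λ = 1, (-5 + i√3)/2, (-5 - i√3)/2  (≈ 1, -2.5 + 0.866i, -2.5 - 0.866i)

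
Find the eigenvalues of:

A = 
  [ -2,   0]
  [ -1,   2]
tr(A) = 0, det(A) = -4
Characteristic polynomial: λ² - tr(A)λ + det(A) = λ² - 4
λ² - 4 = (λ + 2)(λ - 2)

λ = 2, -2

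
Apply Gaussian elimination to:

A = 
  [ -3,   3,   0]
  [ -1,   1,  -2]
Row operations:
R2 → R2 - (1/3)·R1

Resulting echelon form:
REF = 
  [ -3,   3,   0]
  [  0,   0,  -2]

Rank = 2 (number of non-zero pivot rows).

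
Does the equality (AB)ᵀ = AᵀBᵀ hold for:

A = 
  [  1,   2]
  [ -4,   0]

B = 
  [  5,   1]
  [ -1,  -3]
No

(AB)ᵀ = 
  [  3, -20]
  [ -5,  -4]

AᵀBᵀ = 
  [  1,  11]
  [ 10,  -2]

The two matrices differ, so (AB)ᵀ ≠ AᵀBᵀ in general. The correct identity is (AB)ᵀ = BᵀAᵀ.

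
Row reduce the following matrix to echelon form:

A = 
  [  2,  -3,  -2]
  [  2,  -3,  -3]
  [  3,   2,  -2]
Row operations:
R2 → R2 - (1)·R1
R3 → R3 - (3/2)·R1
Swap R2 ↔ R3

Resulting echelon form:
REF = 
  [   2,   -3,   -2]
  [   0, 13/2,    1]
  [   0,    0,   -1]

Rank = 3 (number of non-zero pivot rows).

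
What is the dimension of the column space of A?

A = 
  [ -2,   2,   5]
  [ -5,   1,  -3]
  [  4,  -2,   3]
dim(Col(A)) = 3

Row reduce:
R2 → R2 - (5/2)·R1
R3 → R3 + (2)·R1
R3 → R3 + (1/2)·R2
REF = 
  [   -2,     2,     5]
  [    0,    -4, -31/2]
  [    0,     0,  21/4]
Pivot columns: 1, 2, 3 → 3 pivots.
dim(Col(A)) = number of pivot columns = 3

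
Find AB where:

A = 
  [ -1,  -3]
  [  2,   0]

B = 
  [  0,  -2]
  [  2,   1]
A is 2×2 and B is 2×2, so AB is 2×2. Each entry is (row of A)·(column of B):
AB[1,1] = (-1)(0) + (-3)(2) = -6
AB[1,2] = (-1)(-2) + (-3)(1) = -1
AB[2,1] = (2)(0) + (0)(2) = 0
AB[2,2] = (2)(-2) + (0)(1) = -4

AB = 
  [ -6,  -1]
  [  0,  -4]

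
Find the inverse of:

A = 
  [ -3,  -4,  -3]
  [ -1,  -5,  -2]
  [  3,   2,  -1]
det(A) = (-3)·((-5)(-1) - (-2)(2)) - (-4)·((-1)(-1) - (-2)(3)) + (-3)·((-1)(2) - (-5)(3))
  = (-3)(9) - (-4)(7) + (-3)(13)
  = -38
det(A) = -38 ≠ 0, so A is invertible.

Cofactors Cᵢⱼ = (-1)ⁱ⁺ʲ·Mᵢⱼ:
C = 
  [  9,  -7,  13]
  [-10,  12,  -6]
  [ -7,  -3,  11]

adj(A) = Cᵀ:
adj(A) = 
  [  9, -10,  -7]
  [ -7,  12,  -3]
  [ 13,  -6,  11]

A⁻¹ = (-1/38) · adj(A):
A⁻¹ = 
  [ -9/38,   5/19,   7/38]
  [  7/38,  -6/19,   3/38]
  [-13/38,   3/19, -11/38]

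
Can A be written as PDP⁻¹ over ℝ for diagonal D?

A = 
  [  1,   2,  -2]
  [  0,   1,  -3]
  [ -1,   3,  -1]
No

Characteristic polynomial: det(λI - A) = λ³ - λ² + 6λ - 12
By the rational root theorem any rational root is an integer dividing 12; none of those is a root, so p(λ) has no rational roots and hence (being an irreducible cubic) no repeated roots.
Discriminant of the cubic: Δ = -3468
Δ < 0 ⇒ one real eigenvalue and a complex-conjugate pair: λ ≈ -0.34 + 2.651i, -0.34 - 2.651i, 1.68
Has complex eigenvalues (not diagonalizable over ℝ).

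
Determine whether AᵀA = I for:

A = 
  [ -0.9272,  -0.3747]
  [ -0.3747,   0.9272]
Yes

AᵀA = 
  [  1.0001,   0]
  [  0,   1.0001]
≈ I (equal to I up to the 4-dp rounding of the entries)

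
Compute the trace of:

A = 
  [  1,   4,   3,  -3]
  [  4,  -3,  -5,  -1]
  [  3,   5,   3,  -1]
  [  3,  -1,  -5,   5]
6

tr(A) = 1 + -3 + 3 + 5 = 6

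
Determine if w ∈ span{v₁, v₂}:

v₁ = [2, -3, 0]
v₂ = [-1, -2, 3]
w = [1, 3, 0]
No

Form the augmented matrix and row-reduce:
[v₁|v₂|w] = 
  [  2,  -1,   1]
  [ -3,  -2,   3]
  [  0,   3,   0]
R2 → R2 + (3/2)·R1
R3 → R3 + (6/7)·R2
REF = 
  [   2,   -1,    1]
  [   0, -7/2,  9/2]
  [   0,    0, 27/7]

Row 3 reads [0 0 | 27/7], i.e. 0 = 27/7, so the system is inconsistent and w ∉ span{v₁, v₂}.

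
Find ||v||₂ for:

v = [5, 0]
5

||v||₂ = √((5)² + (0)²) = √25 = 5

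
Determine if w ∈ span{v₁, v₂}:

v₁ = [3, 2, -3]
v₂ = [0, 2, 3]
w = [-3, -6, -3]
Yes

Form the augmented matrix and row-reduce:
[v₁|v₂|w] = 
  [  3,   0,  -3]
  [  2,   2,  -6]
  [ -3,   3,  -3]
R2 → R2 - (2/3)·R1
R3 → R3 + (1)·R1
R3 → R3 - (3/2)·R2
REF = 
  [  3,   0,  -3]
  [  0,   2,  -4]
  [  0,   0,   0]

No row of the form [0 0 | nonzero], so the system is consistent. Back-substitution gives c₁ = -1, c₂ = -2: w = (-1)·v₁ + (-2)·v₂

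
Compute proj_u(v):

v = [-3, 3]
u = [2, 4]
proj_u(v) = [3/5, 6/5]

v·u = (-3)(2) + (3)(4) = 6
u·u = (2)² + (4)² = 20
proj_u(v) = (v·u / u·u) × u = (6/20) × u = (3/10) × u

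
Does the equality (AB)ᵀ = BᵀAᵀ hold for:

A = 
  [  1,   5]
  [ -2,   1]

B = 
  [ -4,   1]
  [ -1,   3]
Yes

(AB)ᵀ = 
  [ -9,   7]
  [ 16,   1]

BᵀAᵀ = 
  [ -9,   7]
  [ 16,   1]

Both sides are equal — this is the standard identity (AB)ᵀ = BᵀAᵀ, which holds for all A, B.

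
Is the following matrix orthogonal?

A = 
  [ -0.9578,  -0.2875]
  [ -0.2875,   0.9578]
Yes

AᵀA = 
  [  1,   0]
  [  0,   1]
≈ I (equal to I up to the 4-dp rounding of the entries)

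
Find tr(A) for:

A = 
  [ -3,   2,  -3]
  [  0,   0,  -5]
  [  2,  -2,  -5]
-8

tr(A) = -3 + 0 + -5 = -8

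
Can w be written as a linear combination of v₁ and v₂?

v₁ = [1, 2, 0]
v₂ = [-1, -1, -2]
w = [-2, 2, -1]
No

Form the augmented matrix and row-reduce:
[v₁|v₂|w] = 
  [  1,  -1,  -2]
  [  2,  -1,   2]
  [  0,  -2,  -1]
R2 → R2 - (2)·R1
R3 → R3 + (2)·R2
REF = 
  [  1,  -1,  -2]
  [  0,   1,   6]
  [  0,   0,  11]

Row 3 reads [0 0 | 11], i.e. 0 = 11, so the system is inconsistent and w ∉ span{v₁, v₂}.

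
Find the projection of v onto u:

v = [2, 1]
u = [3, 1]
v·u = (2)(3) + (1)(1) = 7
u·u = (3)² + (1)² = 10
proj_u(v) = (v·u / u·u) × u = (7/10) × u

proj_u(v) = [21/10, 7/10]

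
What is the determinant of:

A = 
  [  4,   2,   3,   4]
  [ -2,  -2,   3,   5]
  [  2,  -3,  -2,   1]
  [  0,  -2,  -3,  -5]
-242

Cofactor expansion along row 1: det(A) = a₁₁M₁₁ - a₁₂M₁₂ + a₁₃M₁₃ - a₁₄M₁₄

M₁₁ = det[[-2, 3, 5]; [-3, -2, 1]; [-2, -3, -5]]
  = (-2)·((-2)(-5) - (1)(-3)) - (3)·((-3)(-5) - (1)(-2)) + (5)·((-3)(-3) - (-2)(-2))
  = (-2)(13) - (3)(17) + (5)(5)
  = -52
M₁₂ = det[[-2, 3, 5]; [2, -2, 1]; [0, -3, -5]]
  = (-2)·((-2)(-5) - (1)(-3)) - (3)·((2)(-5) - (1)(0)) + (5)·((2)(-3) - (-2)(0))
  = (-2)(13) - (3)(-10) + (5)(-6)
  = -26
M₁₃ = det[[-2, -2, 5]; [2, -3, 1]; [0, -2, -5]]
  = (-2)·((-3)(-5) - (1)(-2)) - (-2)·((2)(-5) - (1)(0)) + (5)·((2)(-2) - (-3)(0))
  = (-2)(17) - (-2)(-10) + (5)(-4)
  = -74
M₁₄ = det[[-2, -2, 3]; [2, -3, -2]; [0, -2, -3]]
  = (-2)·((-3)(-3) - (-2)(-2)) - (-2)·((2)(-3) - (-2)(0)) + (3)·((2)(-2) - (-3)(0))
  = (-2)(5) - (-2)(-6) + (3)(-4)
  = -34

det(A) = (4)(-52) - (2)(-26) + (3)(-74) - (4)(-34) = -242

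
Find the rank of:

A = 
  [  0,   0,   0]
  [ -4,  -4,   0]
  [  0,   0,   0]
Row reduce:
Swap R1 ↔ R2
REF = 
  [ -4,  -4,   0]
  [  0,   0,   0]
  [  0,   0,   0]
Pivot columns: 1 → 1 pivot.

rank(A) = 1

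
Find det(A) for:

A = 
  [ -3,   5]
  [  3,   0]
For a 2×2 matrix, det = ad - bc = (-3)(0) - (5)(3) = -15

det(A) = -15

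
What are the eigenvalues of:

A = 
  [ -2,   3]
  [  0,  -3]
tr(A) = -5, det(A) = 6
Characteristic polynomial: λ² - tr(A)λ + det(A) = λ² + 5λ + 6
λ² + 5λ + 6 = (λ + 3)(λ + 2)

λ = -2, -3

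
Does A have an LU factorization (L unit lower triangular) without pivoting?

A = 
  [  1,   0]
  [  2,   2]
Yes.
A[1,1] = 1 ≠ 0, so Gaussian elimination proceeds without a row swap: multiplier ℓ₂₁ = (2)/(1) = 2, and U[2,2] = 2 - (2)(0) = 2.
L = 
  [  1,   0]
  [  2,   1]
U = 
  [  1,   0]
  [  0,   2]
Check row 2 of LU: [(2)(1), (2)(0) + 2] = [2, 2] = row 2 of A ✓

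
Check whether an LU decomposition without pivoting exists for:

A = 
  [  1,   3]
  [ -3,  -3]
Yes.
A[1,1] = 1 ≠ 0, so Gaussian elimination proceeds without a row swap: multiplier ℓ₂₁ = (-3)/(1) = -3, and U[2,2] = -3 - (-3)(3) = 6.
L = 
  [  1,   0]
  [ -3,   1]
U = 
  [  1,   3]
  [  0,   6]
Check row 2 of LU: [(-3)(1), (-3)(3) + 6] = [-3, -3] = row 2 of A ✓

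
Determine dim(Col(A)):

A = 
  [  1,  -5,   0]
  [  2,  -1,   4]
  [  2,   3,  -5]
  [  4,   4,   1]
Row reduce:
R2 → R2 - (2)·R1
R3 → R3 - (2)·R1
R4 → R4 - (4)·R1
R3 → R3 - (13/9)·R2
R4 → R4 - (8/3)·R2
R4 → R4 - (87/97)·R3
REF = 
  [    1,    -5,     0]
  [    0,     9,     4]
  [    0,     0, -97/9]
  [    0,     0,     0]
Pivot columns: 1, 2, 3 → 3 pivots.
dim(Col(A)) = number of pivot columns = 3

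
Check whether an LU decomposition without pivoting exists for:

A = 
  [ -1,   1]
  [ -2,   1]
Yes.
A[1,1] = -1 ≠ 0, so Gaussian elimination proceeds without a row swap: multiplier ℓ₂₁ = (-2)/(-1) = 2, and U[2,2] = 1 - (2)(1) = -1.
L = 
  [  1,   0]
  [  2,   1]
U = 
  [ -1,   1]
  [  0,  -1]
Check row 2 of LU: [(2)(-1), (2)(1) + (-1)] = [-2, 1] = row 2 of A ✓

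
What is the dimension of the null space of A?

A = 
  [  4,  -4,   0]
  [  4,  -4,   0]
nullity(A) = 2

Row reduce:
R2 → R2 - (1)·R1
REF = 
  [  4,  -4,   0]
  [  0,   0,   0]
Pivot columns: 1 → 1 pivot.
rank(A) = 1, so nullity(A) = 3 - 1 = 2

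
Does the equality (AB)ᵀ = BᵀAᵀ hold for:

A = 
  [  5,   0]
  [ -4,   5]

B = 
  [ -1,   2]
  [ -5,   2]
Yes

(AB)ᵀ = 
  [ -5, -21]
  [ 10,   2]

BᵀAᵀ = 
  [ -5, -21]
  [ 10,   2]

Both sides are equal — this is the standard identity (AB)ᵀ = BᵀAᵀ, which holds for all A, B.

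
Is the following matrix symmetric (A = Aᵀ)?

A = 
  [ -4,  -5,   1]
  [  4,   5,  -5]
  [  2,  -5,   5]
No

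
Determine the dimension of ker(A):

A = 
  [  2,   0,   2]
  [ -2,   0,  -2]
nullity(A) = 2

Row reduce:
R2 → R2 + (1)·R1
REF = 
  [  2,   0,   2]
  [  0,   0,   0]
Pivot columns: 1 → 1 pivot.
rank(A) = 1, so nullity(A) = 3 - 1 = 2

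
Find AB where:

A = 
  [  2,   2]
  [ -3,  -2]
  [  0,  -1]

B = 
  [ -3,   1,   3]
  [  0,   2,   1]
A is 3×2 and B is 2×3, so AB is 3×3. Each entry is (row of A)·(column of B):
AB[1,1] = (2)(-3) + (2)(0) = -6
AB[1,2] = (2)(1) + (2)(2) = 6
AB[1,3] = (2)(3) + (2)(1) = 8
AB[2,1] = (-3)(-3) + (-2)(0) = 9
AB[2,2] = (-3)(1) + (-2)(2) = -7
AB[2,3] = (-3)(3) + (-2)(1) = -11
AB[3,1] = (0)(-3) + (-1)(0) = 0
AB[3,2] = (0)(1) + (-1)(2) = -2
AB[3,3] = (0)(3) + (-1)(1) = -1

AB = 
  [ -6,   6,   8]
  [  9,  -7, -11]
  [  0,  -2,  -1]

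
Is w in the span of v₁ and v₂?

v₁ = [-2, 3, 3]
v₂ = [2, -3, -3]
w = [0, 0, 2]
No

Form the augmented matrix and row-reduce:
[v₁|v₂|w] = 
  [ -2,   2,   0]
  [  3,  -3,   0]
  [  3,  -3,   2]
R2 → R2 + (3/2)·R1
R3 → R3 + (3/2)·R1
Swap R2 ↔ R3
REF = 
  [ -2,   2,   0]
  [  0,   0,   2]
  [  0,   0,   0]

Row 2 reads [0 0 | 2], i.e. 0 = 2, so the system is inconsistent and w ∉ span{v₁, v₂}.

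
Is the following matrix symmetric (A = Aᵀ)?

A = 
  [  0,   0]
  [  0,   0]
Yes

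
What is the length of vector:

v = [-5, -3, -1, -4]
7.141

||v||₂ = √((-5)² + (-3)² + (-1)² + (-4)²) = √51 = 7.141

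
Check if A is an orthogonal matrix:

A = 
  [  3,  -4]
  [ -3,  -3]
No

AᵀA = 
  [ 18,  -3]
  [ -3,  25]
≠ I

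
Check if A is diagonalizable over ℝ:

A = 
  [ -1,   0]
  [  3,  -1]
No

tr(A) = -2, det(A) = 1
Characteristic polynomial: λ² - tr(A)λ + det(A) = λ² + 2λ + 1
λ² + 2λ + 1 = (λ + 1)²
Eigenvalues: -1, -1
λ=-1: alg. mult. = 2, geom. mult. = 2 - rank(A - (-1)I) = 2 - 1 = 1
Sum of geometric multiplicities = 1 < n = 2, so there aren't enough independent eigenvectors.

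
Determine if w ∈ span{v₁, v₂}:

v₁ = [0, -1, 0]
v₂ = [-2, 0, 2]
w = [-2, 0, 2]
Yes

Form the augmented matrix and row-reduce:
[v₁|v₂|w] = 
  [  0,  -2,  -2]
  [ -1,   0,   0]
  [  0,   2,   2]
Swap R1 ↔ R2
R3 → R3 + (1)·R2
REF = 
  [ -1,   0,   0]
  [  0,  -2,  -2]
  [  0,   0,   0]

No row of the form [0 0 | nonzero], so the system is consistent. Back-substitution gives c₁ = 0, c₂ = 1: w = (0)·v₁ + (1)·v₂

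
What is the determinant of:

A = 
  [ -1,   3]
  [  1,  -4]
For a 2×2 matrix, det = ad - bc = (-1)(-4) - (3)(1) = 1

det(A) = 1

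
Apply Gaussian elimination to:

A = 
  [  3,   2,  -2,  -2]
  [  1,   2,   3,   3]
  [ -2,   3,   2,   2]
Row operations:
R2 → R2 - (1/3)·R1
R3 → R3 + (2/3)·R1
R3 → R3 - (13/4)·R2

Resulting echelon form:
REF = 
  [    3,     2,    -2,    -2]
  [    0,   4/3,  11/3,  11/3]
  [    0,     0, -45/4, -45/4]

Rank = 3 (number of non-zero pivot rows).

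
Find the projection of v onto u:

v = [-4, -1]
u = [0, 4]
proj_u(v) = [0, -1]

v·u = (-4)(0) + (-1)(4) = -4
u·u = (0)² + (4)² = 16
proj_u(v) = (v·u / u·u) × u = (-4/16) × u = (-1/4) × u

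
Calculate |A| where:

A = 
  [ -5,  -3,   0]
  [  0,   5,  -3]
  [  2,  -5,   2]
43

Cofactor expansion along row 1:
det(A) = (-5)·((5)(2) - (-3)(-5)) - (-3)·((0)(2) - (-3)(2)) + (0)·((0)(-5) - (5)(2))
  = (-5)(-5) - (-3)(6) + (0)(-10)
  = 43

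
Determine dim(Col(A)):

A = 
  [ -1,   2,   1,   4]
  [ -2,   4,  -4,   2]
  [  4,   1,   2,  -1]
Row reduce:
R2 → R2 - (2)·R1
R3 → R3 + (4)·R1
Swap R2 ↔ R3
REF = 
  [ -1,   2,   1,   4]
  [  0,   9,   6,  15]
  [  0,   0,  -6,  -6]
Pivot columns: 1, 2, 3 → 3 pivots.
dim(Col(A)) = number of pivot columns = 3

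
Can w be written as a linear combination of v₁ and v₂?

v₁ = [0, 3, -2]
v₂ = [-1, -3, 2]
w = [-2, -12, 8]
Yes

Form the augmented matrix and row-reduce:
[v₁|v₂|w] = 
  [  0,  -1,  -2]
  [  3,  -3, -12]
  [ -2,   2,   8]
Swap R1 ↔ R2
R3 → R3 + (2/3)·R1
REF = 
  [  3,  -3, -12]
  [  0,  -1,  -2]
  [  0,   0,   0]

No row of the form [0 0 | nonzero], so the system is consistent. Back-substitution gives c₁ = -2, c₂ = 2: w = (-2)·v₁ + (2)·v₂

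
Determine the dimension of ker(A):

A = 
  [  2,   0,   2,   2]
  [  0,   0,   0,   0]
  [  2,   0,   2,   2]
nullity(A) = 3

Row reduce:
R3 → R3 - (1)·R1
REF = 
  [  2,   0,   2,   2]
  [  0,   0,   0,   0]
  [  0,   0,   0,   0]
Pivot columns: 1 → 1 pivot.
rank(A) = 1, so nullity(A) = 4 - 1 = 3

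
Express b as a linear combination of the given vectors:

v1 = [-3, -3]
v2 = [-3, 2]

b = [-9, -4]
c1 = 2, c2 = 1

b = 2·v1 + 1·v2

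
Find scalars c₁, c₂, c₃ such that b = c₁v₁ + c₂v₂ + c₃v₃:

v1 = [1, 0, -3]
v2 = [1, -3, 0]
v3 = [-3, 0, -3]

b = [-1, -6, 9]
c1 = -3, c2 = 2, c3 = 0

b = -3·v1 + 2·v2 + 0·v3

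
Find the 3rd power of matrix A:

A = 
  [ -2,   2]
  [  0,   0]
A^3 = 
  [ -8,   8]
  [  0,   0]

A² = A·A:
A²[1,1] = (-2)(-2) + (2)(0) = 4
A²[1,2] = (-2)(2) + (2)(0) = -4
A²[2,1] = (0)(-2) + (0)(0) = 0
A²[2,2] = (0)(2) + (0)(0) = 0
A² = 
  [  4,  -4]
  [  0,   0]

A^3 = A^2·A:
A^3[1,1] = (4)(-2) + (-4)(0) = -8
A^3[1,2] = (4)(2) + (-4)(0) = 8
A^3[2,1] = (0)(-2) + (0)(0) = 0
A^3[2,2] = (0)(2) + (0)(0) = 0
A^3 = 
  [ -8,   8]
  [  0,   0]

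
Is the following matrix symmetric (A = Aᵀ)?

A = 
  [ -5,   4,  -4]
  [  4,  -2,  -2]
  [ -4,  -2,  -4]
Yes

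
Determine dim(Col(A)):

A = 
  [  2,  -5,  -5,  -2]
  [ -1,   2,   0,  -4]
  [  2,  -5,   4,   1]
Row reduce:
R2 → R2 + (1/2)·R1
R3 → R3 - (1)·R1
REF = 
  [   2,   -5,   -5,   -2]
  [   0, -1/2, -5/2,   -5]
  [   0,    0,    9,    3]
Pivot columns: 1, 2, 3 → 3 pivots.
dim(Col(A)) = number of pivot columns = 3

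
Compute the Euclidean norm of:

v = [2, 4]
4.472

||v||₂ = √((2)² + (4)²) = √20 = 4.472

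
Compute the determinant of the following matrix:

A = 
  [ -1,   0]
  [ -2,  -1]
1

For a 2×2 matrix, det = ad - bc = (-1)(-1) - (0)(-2) = 1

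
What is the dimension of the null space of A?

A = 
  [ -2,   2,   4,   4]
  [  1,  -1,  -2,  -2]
nullity(A) = 3

Row reduce:
R2 → R2 + (1/2)·R1
REF = 
  [ -2,   2,   4,   4]
  [  0,   0,   0,   0]
Pivot columns: 1 → 1 pivot.
rank(A) = 1, so nullity(A) = 4 - 1 = 3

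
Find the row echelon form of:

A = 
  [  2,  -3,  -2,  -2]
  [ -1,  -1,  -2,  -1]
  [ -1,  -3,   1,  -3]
Row operations:
R2 → R2 + (1/2)·R1
R3 → R3 + (1/2)·R1
R3 → R3 - (9/5)·R2

Resulting echelon form:
REF = 
  [   2,   -3,   -2,   -2]
  [   0, -5/2,   -3,   -2]
  [   0,    0, 27/5, -2/5]

Rank = 3 (number of non-zero pivot rows).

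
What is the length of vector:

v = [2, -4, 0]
4.472

||v||₂ = √((2)² + (-4)² + (0)²) = √20 = 4.472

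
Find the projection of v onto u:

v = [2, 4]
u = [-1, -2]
proj_u(v) = [2, 4]

v·u = (2)(-1) + (4)(-2) = -10
u·u = (-1)² + (-2)² = 5
proj_u(v) = (v·u / u·u) × u = (-10/5) × u = (-2) × u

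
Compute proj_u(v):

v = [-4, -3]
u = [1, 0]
proj_u(v) = [-4, 0]

v·u = (-4)(1) + (-3)(0) = -4
u·u = (1)² + (0)² = 1
proj_u(v) = (v·u / u·u) × u = (-4/1) × u = (-4) × u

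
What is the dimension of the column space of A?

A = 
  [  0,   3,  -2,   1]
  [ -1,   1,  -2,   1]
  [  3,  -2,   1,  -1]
Row reduce:
Swap R1 ↔ R2
R3 → R3 + (3)·R1
R3 → R3 - (1/3)·R2
REF = 
  [   -1,     1,    -2,     1]
  [    0,     3,    -2,     1]
  [    0,     0, -13/3,   5/3]
Pivot columns: 1, 2, 3 → 3 pivots.
dim(Col(A)) = number of pivot columns = 3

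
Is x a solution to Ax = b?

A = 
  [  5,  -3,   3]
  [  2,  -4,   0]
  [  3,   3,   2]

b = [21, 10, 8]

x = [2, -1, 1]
No

Ax = [16, 8, 5] ≠ b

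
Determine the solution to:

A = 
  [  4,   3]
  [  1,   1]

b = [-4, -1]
x = [-1, 0]

Row reduce the augmented matrix [A|b]:
R2 → R2 - (1/4)·R1
REF = 
  [  4,   3,  -4]
  [  0, 1/4,   0]

Back-substitution:
x₂ = 0 / (1/4) = 0
x₁ = (-4 - (3)(0)) / 4 = -1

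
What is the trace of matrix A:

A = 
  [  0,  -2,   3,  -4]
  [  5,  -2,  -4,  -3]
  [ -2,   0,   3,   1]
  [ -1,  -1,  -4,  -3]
-2

tr(A) = 0 + -2 + 3 + -3 = -2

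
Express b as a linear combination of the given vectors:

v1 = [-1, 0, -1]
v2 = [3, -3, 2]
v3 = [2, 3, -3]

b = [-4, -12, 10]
c1 = 1, c2 = 1, c3 = -3

b = 1·v1 + 1·v2 + -3·v3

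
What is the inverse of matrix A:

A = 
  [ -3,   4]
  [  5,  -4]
det(A) = (-3)(-4) - (4)(5) = -8
For a 2×2 matrix, A⁻¹ = (1/det(A)) · [[d, -b], [-c, a]]
    = (-1/8) · [[-4, -4], [-5, -3]]

A⁻¹ = 
  [1/2, 1/2]
  [5/8, 3/8]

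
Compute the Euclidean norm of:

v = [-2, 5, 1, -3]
6.245

||v||₂ = √((-2)² + (5)² + (1)² + (-3)²) = √39 = 6.245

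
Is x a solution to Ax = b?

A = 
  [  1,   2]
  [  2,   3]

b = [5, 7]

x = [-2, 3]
No

Ax = [4, 5] ≠ b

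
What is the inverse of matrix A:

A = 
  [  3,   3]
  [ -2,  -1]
det(A) = (3)(-1) - (3)(-2) = 3
For a 2×2 matrix, A⁻¹ = (1/det(A)) · [[d, -b], [-c, a]]
    = (1/3) · [[-1, -3], [2, 3]]

A⁻¹ = 
  [-1/3,   -1]
  [ 2/3,    1]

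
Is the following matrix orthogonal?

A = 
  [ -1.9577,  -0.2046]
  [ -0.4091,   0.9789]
No

AᵀA = 
  [  4,   0.0001]
  [  0.0001,   1.0001]
≠ I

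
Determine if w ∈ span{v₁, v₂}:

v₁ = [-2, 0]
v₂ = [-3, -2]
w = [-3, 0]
Yes

Form the augmented matrix and row-reduce:
[v₁|v₂|w] = 
  [ -2,  -3,  -3]
  [  0,  -2,   0]
(already in echelon form — no row operations needed)

No row of the form [0 0 | nonzero], so the system is consistent. Back-substitution gives c₁ = 3/2, c₂ = 0: w = (3/2)·v₁ + (0)·v₂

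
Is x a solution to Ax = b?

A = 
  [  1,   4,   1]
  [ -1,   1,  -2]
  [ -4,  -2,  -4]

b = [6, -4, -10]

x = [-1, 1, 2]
No

Ax = [5, -2, -6] ≠ b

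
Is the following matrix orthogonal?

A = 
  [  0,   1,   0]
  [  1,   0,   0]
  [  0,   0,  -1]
Yes

AᵀA = 
  [  1,   0,   0]
  [  0,   1,   0]
  [  0,   0,   1]
= I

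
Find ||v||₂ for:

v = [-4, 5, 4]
7.55

||v||₂ = √((-4)² + (5)² + (4)²) = √57 = 7.55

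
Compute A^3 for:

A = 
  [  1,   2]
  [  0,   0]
A² = A·A:
A²[1,1] = (1)(1) + (2)(0) = 1
A²[1,2] = (1)(2) + (2)(0) = 2
A²[2,1] = (0)(1) + (0)(0) = 0
A²[2,2] = (0)(2) + (0)(0) = 0
A² = 
  [  1,   2]
  [  0,   0]

A^3 = A^2·A:
A^3[1,1] = (1)(1) + (2)(0) = 1
A^3[1,2] = (1)(2) + (2)(0) = 2
A^3[2,1] = (0)(1) + (0)(0) = 0
A^3[2,2] = (0)(2) + (0)(0) = 0
A^3 = 
  [  1,   2]
  [  0,   0]

Therefore
A^3 = 
  [  1,   2]
  [  0,   0]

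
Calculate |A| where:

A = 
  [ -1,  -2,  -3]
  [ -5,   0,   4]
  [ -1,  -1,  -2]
9

Cofactor expansion along row 1:
det(A) = (-1)·((0)(-2) - (4)(-1)) - (-2)·((-5)(-2) - (4)(-1)) + (-3)·((-5)(-1) - (0)(-1))
  = (-1)(4) - (-2)(14) + (-3)(5)
  = 9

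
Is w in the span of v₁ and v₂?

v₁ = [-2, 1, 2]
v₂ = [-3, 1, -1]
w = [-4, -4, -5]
No

Form the augmented matrix and row-reduce:
[v₁|v₂|w] = 
  [ -2,  -3,  -4]
  [  1,   1,  -4]
  [  2,  -1,  -5]
R2 → R2 + (1/2)·R1
R3 → R3 + (1)·R1
R3 → R3 - (8)·R2
REF = 
  [  -2,   -3,   -4]
  [   0, -1/2,   -6]
  [   0,    0,   39]

Row 3 reads [0 0 | 39], i.e. 0 = 39, so the system is inconsistent and w ∉ span{v₁, v₂}.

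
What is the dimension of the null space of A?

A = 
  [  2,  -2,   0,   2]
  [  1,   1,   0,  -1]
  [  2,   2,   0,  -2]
nullity(A) = 2

Row reduce:
R2 → R2 - (1/2)·R1
R3 → R3 - (1)·R1
R3 → R3 - (2)·R2
REF = 
  [  2,  -2,   0,   2]
  [  0,   2,   0,  -2]
  [  0,   0,   0,   0]
Pivot columns: 1, 2 → 2 pivots.
rank(A) = 2, so nullity(A) = 4 - 2 = 2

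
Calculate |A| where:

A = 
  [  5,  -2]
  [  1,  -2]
-8

For a 2×2 matrix, det = ad - bc = (5)(-2) - (-2)(1) = -8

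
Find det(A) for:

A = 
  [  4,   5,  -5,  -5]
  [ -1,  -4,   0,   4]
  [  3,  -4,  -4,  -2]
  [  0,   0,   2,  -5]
48

Cofactor expansion along row 1: det(A) = a₁₁M₁₁ - a₁₂M₁₂ + a₁₃M₁₃ - a₁₄M₁₄

M₁₁ = det[[-4, 0, 4]; [-4, -4, -2]; [0, 2, -5]]
  = (-4)·((-4)(-5) - (-2)(2)) - (0)·((-4)(-5) - (-2)(0)) + (4)·((-4)(2) - (-4)(0))
  = (-4)(24) - (0)(20) + (4)(-8)
  = -128
M₁₂ = det[[-1, 0, 4]; [3, -4, -2]; [0, 2, -5]]
  = (-1)·((-4)(-5) - (-2)(2)) - (0)·((3)(-5) - (-2)(0)) + (4)·((3)(2) - (-4)(0))
  = (-1)(24) - (0)(-15) + (4)(6)
  = 0
M₁₃ = det[[-1, -4, 4]; [3, -4, -2]; [0, 0, -5]]
  = (-1)·((-4)(-5) - (-2)(0)) - (-4)·((3)(-5) - (-2)(0)) + (4)·((3)(0) - (-4)(0))
  = (-1)(20) - (-4)(-15) + (4)(0)
  = -80
M₁₄ = det[[-1, -4, 0]; [3, -4, -4]; [0, 0, 2]]
  = (-1)·((-4)(2) - (-4)(0)) - (-4)·((3)(2) - (-4)(0)) + (0)·((3)(0) - (-4)(0))
  = (-1)(-8) - (-4)(6) + (0)(0)
  = 32

det(A) = (4)(-128) - (5)(0) + (-5)(-80) - (-5)(32) = 48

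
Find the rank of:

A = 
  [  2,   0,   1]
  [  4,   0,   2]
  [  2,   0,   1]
rank(A) = 1

Row reduce:
R2 → R2 - (2)·R1
R3 → R3 - (1)·R1
REF = 
  [  2,   0,   1]
  [  0,   0,   0]
  [  0,   0,   0]
Pivot columns: 1 → 1 pivot.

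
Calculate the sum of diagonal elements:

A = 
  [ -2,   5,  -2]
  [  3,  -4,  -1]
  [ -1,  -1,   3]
-3

tr(A) = -2 + -4 + 3 = -3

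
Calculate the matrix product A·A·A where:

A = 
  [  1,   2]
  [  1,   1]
A^3 = 
  [  7,  10]
  [  5,   7]

A² = A·A:
A²[1,1] = (1)(1) + (2)(1) = 3
A²[1,2] = (1)(2) + (2)(1) = 4
A²[2,1] = (1)(1) + (1)(1) = 2
A²[2,2] = (1)(2) + (1)(1) = 3
A² = 
  [  3,   4]
  [  2,   3]

A^3 = A^2·A:
A^3[1,1] = (3)(1) + (4)(1) = 7
A^3[1,2] = (3)(2) + (4)(1) = 10
A^3[2,1] = (2)(1) + (3)(1) = 5
A^3[2,2] = (2)(2) + (3)(1) = 7
A^3 = 
  [  7,  10]
  [  5,   7]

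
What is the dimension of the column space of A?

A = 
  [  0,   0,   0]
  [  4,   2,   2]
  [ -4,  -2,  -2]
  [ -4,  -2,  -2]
dim(Col(A)) = 1

Row reduce:
Swap R1 ↔ R2
R3 → R3 + (1)·R1
R4 → R4 + (1)·R1
REF = 
  [  4,   2,   2]
  [  0,   0,   0]
  [  0,   0,   0]
  [  0,   0,   0]
Pivot columns: 1 → 1 pivot.
dim(Col(A)) = number of pivot columns = 1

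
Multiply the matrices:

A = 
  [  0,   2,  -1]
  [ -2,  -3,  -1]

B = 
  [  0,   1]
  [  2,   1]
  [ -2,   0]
A is 2×3 and B is 3×2, so AB is 2×2. Each entry is (row of A)·(column of B):
AB[1,1] = (0)(0) + (2)(2) + (-1)(-2) = 6
AB[1,2] = (0)(1) + (2)(1) + (-1)(0) = 2
AB[2,1] = (-2)(0) + (-3)(2) + (-1)(-2) = -4
AB[2,2] = (-2)(1) + (-3)(1) + (-1)(0) = -5

AB = 
  [  6,   2]
  [ -4,  -5]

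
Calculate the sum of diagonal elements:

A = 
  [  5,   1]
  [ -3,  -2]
3

tr(A) = 5 + -2 = 3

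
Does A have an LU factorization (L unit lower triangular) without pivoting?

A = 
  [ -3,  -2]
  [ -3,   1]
Yes.
A[1,1] = -3 ≠ 0, so Gaussian elimination proceeds without a row swap: multiplier ℓ₂₁ = (-3)/(-3) = 1, and U[2,2] = 1 - (1)(-2) = 3.
L = 
  [  1,   0]
  [  1,   1]
U = 
  [ -3,  -2]
  [  0,   3]
Check row 2 of LU: [(1)(-3), (1)(-2) + 3] = [-3, 1] = row 2 of A ✓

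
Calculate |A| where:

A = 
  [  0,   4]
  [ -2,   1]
8

For a 2×2 matrix, det = ad - bc = (0)(1) - (4)(-2) = 8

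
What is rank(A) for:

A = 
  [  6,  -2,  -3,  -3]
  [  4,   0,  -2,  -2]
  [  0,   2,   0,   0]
Row reduce:
R2 → R2 - (2/3)·R1
R3 → R3 - (3/2)·R2
REF = 
  [  6,  -2,  -3,  -3]
  [  0, 4/3,   0,   0]
  [  0,   0,   0,   0]
Pivot columns: 1, 2 → 2 pivots.

rank(A) = 2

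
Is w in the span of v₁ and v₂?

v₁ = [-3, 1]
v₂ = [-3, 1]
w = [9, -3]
Yes

Form the augmented matrix and row-reduce:
[v₁|v₂|w] = 
  [ -3,  -3,   9]
  [  1,   1,  -3]
R2 → R2 + (1/3)·R1
REF = 
  [ -3,  -3,   9]
  [  0,   0,   0]

No row of the form [0 0 | nonzero], so the system is consistent. Back-substitution gives c₁ = -3, c₂ = 0: w = (-3)·v₁ + (0)·v₂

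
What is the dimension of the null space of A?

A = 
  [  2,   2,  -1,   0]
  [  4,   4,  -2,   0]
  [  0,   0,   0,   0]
nullity(A) = 3

Row reduce:
R2 → R2 - (2)·R1
REF = 
  [  2,   2,  -1,   0]
  [  0,   0,   0,   0]
  [  0,   0,   0,   0]
Pivot columns: 1 → 1 pivot.
rank(A) = 1, so nullity(A) = 4 - 1 = 3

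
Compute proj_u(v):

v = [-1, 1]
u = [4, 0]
proj_u(v) = [-1, 0]

v·u = (-1)(4) + (1)(0) = -4
u·u = (4)² + (0)² = 16
proj_u(v) = (v·u / u·u) × u = (-4/16) × u = (-1/4) × u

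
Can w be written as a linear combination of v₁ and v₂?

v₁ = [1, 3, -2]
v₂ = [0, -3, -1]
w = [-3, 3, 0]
No

Form the augmented matrix and row-reduce:
[v₁|v₂|w] = 
  [  1,   0,  -3]
  [  3,  -3,   3]
  [ -2,  -1,   0]
R2 → R2 - (3)·R1
R3 → R3 + (2)·R1
R3 → R3 - (1/3)·R2
REF = 
  [  1,   0,  -3]
  [  0,  -3,  12]
  [  0,   0, -10]

Row 3 reads [0 0 | -10], i.e. 0 = -10, so the system is inconsistent and w ∉ span{v₁, v₂}.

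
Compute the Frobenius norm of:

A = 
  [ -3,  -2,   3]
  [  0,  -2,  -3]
||A||_F = 5.916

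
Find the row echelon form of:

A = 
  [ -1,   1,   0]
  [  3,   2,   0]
Row operations:
R2 → R2 + (3)·R1

Resulting echelon form:
REF = 
  [ -1,   1,   0]
  [  0,   5,   0]

Rank = 2 (number of non-zero pivot rows).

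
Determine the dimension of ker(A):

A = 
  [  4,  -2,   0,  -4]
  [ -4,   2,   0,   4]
nullity(A) = 3

Row reduce:
R2 → R2 + (1)·R1
REF = 
  [  4,  -2,   0,  -4]
  [  0,   0,   0,   0]
Pivot columns: 1 → 1 pivot.
rank(A) = 1, so nullity(A) = 4 - 1 = 3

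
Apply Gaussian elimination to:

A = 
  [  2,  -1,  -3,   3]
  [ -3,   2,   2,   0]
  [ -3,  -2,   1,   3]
Row operations:
R2 → R2 + (3/2)·R1
R3 → R3 + (3/2)·R1
R3 → R3 + (7)·R2

Resulting echelon form:
REF = 
  [   2,   -1,   -3,    3]
  [   0,  1/2, -5/2,  9/2]
  [   0,    0,  -21,   39]

Rank = 3 (number of non-zero pivot rows).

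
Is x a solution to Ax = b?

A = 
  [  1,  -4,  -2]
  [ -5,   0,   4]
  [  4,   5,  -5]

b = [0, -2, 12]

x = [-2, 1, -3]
Yes

Ax = [0, -2, 12] = b ✓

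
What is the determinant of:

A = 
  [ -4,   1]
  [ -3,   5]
-17

For a 2×2 matrix, det = ad - bc = (-4)(5) - (1)(-3) = -17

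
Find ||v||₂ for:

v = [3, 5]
5.831

||v||₂ = √((3)² + (5)²) = √34 = 5.831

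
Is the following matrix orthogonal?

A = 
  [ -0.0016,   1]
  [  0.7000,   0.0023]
No

AᵀA = 
  [  0.4900,   0]
  [  0,   1]
≠ I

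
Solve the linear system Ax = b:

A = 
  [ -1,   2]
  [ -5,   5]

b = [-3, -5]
x = [-1, -2]

Row reduce the augmented matrix [A|b]:
R2 → R2 - (5)·R1
REF = 
  [ -1,   2,  -3]
  [  0,  -5,  10]

Back-substitution:
x₂ = 10 / (-5) = -2
x₁ = (-3 - (2)(-2)) / (-1) = -1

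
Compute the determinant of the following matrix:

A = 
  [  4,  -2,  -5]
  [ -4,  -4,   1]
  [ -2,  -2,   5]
-108

Cofactor expansion along row 1:
det(A) = (4)·((-4)(5) - (1)(-2)) - (-2)·((-4)(5) - (1)(-2)) + (-5)·((-4)(-2) - (-4)(-2))
  = (4)(-18) - (-2)(-18) + (-5)(0)
  = -108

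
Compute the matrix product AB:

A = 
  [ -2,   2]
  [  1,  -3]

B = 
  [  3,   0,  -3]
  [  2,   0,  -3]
A is 2×2 and B is 2×3, so AB is 2×3. Each entry is (row of A)·(column of B):
AB[1,1] = (-2)(3) + (2)(2) = -2
AB[1,2] = (-2)(0) + (2)(0) = 0
AB[1,3] = (-2)(-3) + (2)(-3) = 0
AB[2,1] = (1)(3) + (-3)(2) = -3
AB[2,2] = (1)(0) + (-3)(0) = 0
AB[2,3] = (1)(-3) + (-3)(-3) = 6

AB = 
  [ -2,   0,   0]
  [ -3,   0,   6]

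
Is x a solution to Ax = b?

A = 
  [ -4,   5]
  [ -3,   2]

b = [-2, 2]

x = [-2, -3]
No

Ax = [-7, 0] ≠ b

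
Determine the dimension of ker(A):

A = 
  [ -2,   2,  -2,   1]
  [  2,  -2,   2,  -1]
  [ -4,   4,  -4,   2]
nullity(A) = 3

Row reduce:
R2 → R2 + (1)·R1
R3 → R3 - (2)·R1
REF = 
  [ -2,   2,  -2,   1]
  [  0,   0,   0,   0]
  [  0,   0,   0,   0]
Pivot columns: 1 → 1 pivot.
rank(A) = 1, so nullity(A) = 4 - 1 = 3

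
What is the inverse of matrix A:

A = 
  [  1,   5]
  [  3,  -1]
det(A) = (1)(-1) - (5)(3) = -16
For a 2×2 matrix, A⁻¹ = (1/det(A)) · [[d, -b], [-c, a]]
    = (-1/16) · [[-1, -5], [-3, 1]]

A⁻¹ = 
  [ 1/16,  5/16]
  [ 3/16, -1/16]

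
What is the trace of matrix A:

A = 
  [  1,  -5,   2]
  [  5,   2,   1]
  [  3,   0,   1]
4

tr(A) = 1 + 2 + 1 = 4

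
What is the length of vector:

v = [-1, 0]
1

||v||₂ = √((-1)² + (0)²) = √1 = 1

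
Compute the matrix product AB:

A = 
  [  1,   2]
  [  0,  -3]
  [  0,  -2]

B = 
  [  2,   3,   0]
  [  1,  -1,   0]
AB = 
  [  4,   1,   0]
  [ -3,   3,   0]
  [ -2,   2,   0]

A is 3×2 and B is 2×3, so AB is 3×3. Each entry is (row of A)·(column of B):
AB[1,1] = (1)(2) + (2)(1) = 4
AB[1,2] = (1)(3) + (2)(-1) = 1
AB[1,3] = (1)(0) + (2)(0) = 0
AB[2,1] = (0)(2) + (-3)(1) = -3
AB[2,2] = (0)(3) + (-3)(-1) = 3
AB[2,3] = (0)(0) + (-3)(0) = 0
AB[3,1] = (0)(2) + (-2)(1) = -2
AB[3,2] = (0)(3) + (-2)(-1) = 2
AB[3,3] = (0)(0) + (-2)(0) = 0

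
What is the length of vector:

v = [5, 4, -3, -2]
7.348

||v||₂ = √((5)² + (4)² + (-3)² + (-2)²) = √54 = 7.348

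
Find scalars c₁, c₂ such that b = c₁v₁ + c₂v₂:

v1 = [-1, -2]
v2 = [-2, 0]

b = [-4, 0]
c1 = 0, c2 = 2

b = 0·v1 + 2·v2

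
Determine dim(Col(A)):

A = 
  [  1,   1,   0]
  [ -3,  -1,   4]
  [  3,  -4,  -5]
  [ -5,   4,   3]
dim(Col(A)) = 3

Row reduce:
R2 → R2 + (3)·R1
R3 → R3 - (3)·R1
R4 → R4 + (5)·R1
R3 → R3 + (7/2)·R2
R4 → R4 - (9/2)·R2
R4 → R4 + (5/3)·R3
REF = 
  [  1,   1,   0]
  [  0,   2,   4]
  [  0,   0,   9]
  [  0,   0,   0]
Pivot columns: 1, 2, 3 → 3 pivots.
dim(Col(A)) = number of pivot columns = 3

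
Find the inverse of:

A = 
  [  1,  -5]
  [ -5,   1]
det(A) = (1)(1) - (-5)(-5) = -24
For a 2×2 matrix, A⁻¹ = (1/det(A)) · [[d, -b], [-c, a]]
    = (-1/24) · [[1, 5], [5, 1]]

A⁻¹ = 
  [-1/24, -5/24]
  [-5/24, -1/24]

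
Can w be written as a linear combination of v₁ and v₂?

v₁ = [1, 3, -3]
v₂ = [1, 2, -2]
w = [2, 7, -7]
Yes

Form the augmented matrix and row-reduce:
[v₁|v₂|w] = 
  [  1,   1,   2]
  [  3,   2,   7]
  [ -3,  -2,  -7]
R2 → R2 - (3)·R1
R3 → R3 + (3)·R1
R3 → R3 + (1)·R2
REF = 
  [  1,   1,   2]
  [  0,  -1,   1]
  [  0,   0,   0]

No row of the form [0 0 | nonzero], so the system is consistent. Back-substitution gives c₁ = 3, c₂ = -1: w = (3)·v₁ + (-1)·v₂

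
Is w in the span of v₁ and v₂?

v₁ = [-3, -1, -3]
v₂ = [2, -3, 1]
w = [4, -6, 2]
Yes

Form the augmented matrix and row-reduce:
[v₁|v₂|w] = 
  [ -3,   2,   4]
  [ -1,  -3,  -6]
  [ -3,   1,   2]
R2 → R2 - (1/3)·R1
R3 → R3 - (1)·R1
R3 → R3 - (3/11)·R2
REF = 
  [   -3,     2,     4]
  [    0, -11/3, -22/3]
  [    0,     0,     0]

No row of the form [0 0 | nonzero], so the system is consistent. Back-substitution gives c₁ = 0, c₂ = 2: w = (0)·v₁ + (2)·v₂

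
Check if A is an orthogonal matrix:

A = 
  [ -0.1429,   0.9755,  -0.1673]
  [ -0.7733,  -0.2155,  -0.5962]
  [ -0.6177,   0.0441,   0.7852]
Yes

AᵀA = 
  [  1,   0,  -0.0001]
  [  0,   1,  -0.0001]
  [ -0.0001,  -0.0001,   1]
≈ I (equal to I up to the 4-dp rounding of the entries)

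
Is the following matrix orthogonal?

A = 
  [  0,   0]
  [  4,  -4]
No

AᵀA = 
  [ 16, -16]
  [-16,  16]
≠ I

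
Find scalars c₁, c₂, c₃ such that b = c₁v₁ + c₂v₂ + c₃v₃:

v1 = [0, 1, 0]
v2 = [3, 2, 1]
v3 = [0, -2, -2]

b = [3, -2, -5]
c1 = 2, c2 = 1, c3 = 3

b = 2·v1 + 1·v2 + 3·v3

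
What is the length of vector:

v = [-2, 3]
3.606

||v||₂ = √((-2)² + (3)²) = √13 = 3.606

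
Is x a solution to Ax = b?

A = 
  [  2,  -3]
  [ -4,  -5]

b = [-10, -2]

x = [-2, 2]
Yes

Ax = [-10, -2] = b ✓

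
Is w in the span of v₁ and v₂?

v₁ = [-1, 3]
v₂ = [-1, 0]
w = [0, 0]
Yes

Form the augmented matrix and row-reduce:
[v₁|v₂|w] = 
  [ -1,  -1,   0]
  [  3,   0,   0]
R2 → R2 + (3)·R1
REF = 
  [ -1,  -1,   0]
  [  0,  -3,   0]

No row of the form [0 0 | nonzero], so the system is consistent. Back-substitution gives c₁ = 0, c₂ = 0: w = (0)·v₁ + (0)·v₂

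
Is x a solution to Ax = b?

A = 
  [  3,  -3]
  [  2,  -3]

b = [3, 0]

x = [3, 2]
Yes

Ax = [3, 0] = b ✓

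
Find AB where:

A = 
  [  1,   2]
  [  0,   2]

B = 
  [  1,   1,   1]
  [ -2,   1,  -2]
AB = 
  [ -3,   3,  -3]
  [ -4,   2,  -4]

A is 2×2 and B is 2×3, so AB is 2×3. Each entry is (row of A)·(column of B):
AB[1,1] = (1)(1) + (2)(-2) = -3
AB[1,2] = (1)(1) + (2)(1) = 3
AB[1,3] = (1)(1) + (2)(-2) = -3
AB[2,1] = (0)(1) + (2)(-2) = -4
AB[2,2] = (0)(1) + (2)(1) = 2
AB[2,3] = (0)(1) + (2)(-2) = -4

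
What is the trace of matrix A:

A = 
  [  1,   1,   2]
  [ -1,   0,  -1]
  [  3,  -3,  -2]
-1

tr(A) = 1 + 0 + -2 = -1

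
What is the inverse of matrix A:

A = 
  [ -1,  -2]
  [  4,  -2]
det(A) = (-1)(-2) - (-2)(4) = 10
For a 2×2 matrix, A⁻¹ = (1/det(A)) · [[d, -b], [-c, a]]
    = (1/10) · [[-2, 2], [-4, -1]]

A⁻¹ = 
  [ -1/5,   1/5]
  [ -2/5, -1/10]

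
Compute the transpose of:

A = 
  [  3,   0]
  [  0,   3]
Aᵀ = 
  [  3,   0]
  [  0,   3]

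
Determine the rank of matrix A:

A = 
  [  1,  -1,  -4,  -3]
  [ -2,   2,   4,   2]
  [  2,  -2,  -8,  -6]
Row reduce:
R2 → R2 + (2)·R1
R3 → R3 - (2)·R1
REF = 
  [  1,  -1,  -4,  -3]
  [  0,   0,  -4,  -4]
  [  0,   0,   0,   0]
Pivot columns: 1, 3 → 2 pivots.

rank(A) = 2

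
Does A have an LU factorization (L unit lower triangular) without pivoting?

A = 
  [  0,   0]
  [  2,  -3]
No.
A[1,1] = 0 but A[2,1] = 2 ≠ 0. Any LU with L unit lower triangular has (LU)[1,1] = U[1,1] and (LU)[2,1] = L[2,1]·U[1,1]; matching A forces U[1,1] = 0, which then forces (LU)[2,1] = 0 ≠ 2. A row swap (pivoting) is required.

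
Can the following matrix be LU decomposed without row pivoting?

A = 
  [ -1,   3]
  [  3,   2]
Yes.
A[1,1] = -1 ≠ 0, so Gaussian elimination proceeds without a row swap: multiplier ℓ₂₁ = (3)/(-1) = -3, and U[2,2] = 2 - (-3)(3) = 11.
L = 
  [  1,   0]
  [ -3,   1]
U = 
  [ -1,   3]
  [  0,  11]
Check row 2 of LU: [(-3)(-1), (-3)(3) + 11] = [3, 2] = row 2 of A ✓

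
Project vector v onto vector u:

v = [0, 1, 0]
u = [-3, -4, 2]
v·u = (0)(-3) + (1)(-4) + (0)(2) = -4
u·u = (-3)² + (-4)² + (2)² = 29
proj_u(v) = (v·u / u·u) × u = (-4/29) × u

proj_u(v) = [12/29, 16/29, -8/29]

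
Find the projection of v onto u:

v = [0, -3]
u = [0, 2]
v·u = (0)(0) + (-3)(2) = -6
u·u = (0)² + (2)² = 4
proj_u(v) = (v·u / u·u) × u = (-6/4) × u = (-3/2) × u

proj_u(v) = [0, -3]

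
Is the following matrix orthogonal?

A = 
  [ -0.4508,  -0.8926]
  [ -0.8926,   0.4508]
Yes

AᵀA = 
  [  1,   0]
  [  0,   1]
≈ I (equal to I up to the 4-dp rounding of the entries)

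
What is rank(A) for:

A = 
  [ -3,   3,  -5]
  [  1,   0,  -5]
rank(A) = 2

Row reduce:
R2 → R2 + (1/3)·R1
REF = 
  [   -3,     3,    -5]
  [    0,     1, -20/3]
Pivot columns: 1, 2 → 2 pivots.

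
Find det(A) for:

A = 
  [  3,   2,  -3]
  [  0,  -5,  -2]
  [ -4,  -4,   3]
Cofactor expansion along row 1:
det(A) = (3)·((-5)(3) - (-2)(-4)) - (2)·((0)(3) - (-2)(-4)) + (-3)·((0)(-4) - (-5)(-4))
  = (3)(-23) - (2)(-8) + (-3)(-20)
  = 7

det(A) = 7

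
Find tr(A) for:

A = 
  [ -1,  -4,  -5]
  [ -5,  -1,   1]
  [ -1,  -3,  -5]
-7

tr(A) = -1 + -1 + -5 = -7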